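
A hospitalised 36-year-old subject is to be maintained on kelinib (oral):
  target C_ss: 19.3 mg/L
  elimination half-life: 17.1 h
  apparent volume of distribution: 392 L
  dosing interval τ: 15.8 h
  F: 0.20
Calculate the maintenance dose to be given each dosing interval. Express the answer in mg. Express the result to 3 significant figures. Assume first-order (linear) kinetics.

24200 mg

k = ln2 / t½ = 0.693147 / 17.1 = 0.04053 h⁻¹
CL = k × Vd = 0.04053 × 392 = 15.89 L/h
At steady state, F × (Dose/τ) = Css × CL.
Dose = Css × CL × τ / F = 19.3 × 15.89 × 15.8 / 0.20 = 24230 mg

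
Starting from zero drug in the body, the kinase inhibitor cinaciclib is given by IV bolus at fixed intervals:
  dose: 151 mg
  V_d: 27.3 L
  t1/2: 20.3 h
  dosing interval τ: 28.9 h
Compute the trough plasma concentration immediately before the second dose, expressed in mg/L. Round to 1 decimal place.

2.1 mg/L

C₀ per dose = Dose / Vd = 151 / 27.3 = 5.531 mg/L
k = ln2 / t½ = 0.693147 / 20.3 = 0.03415 h⁻¹
Fraction remaining after one interval: r = e^(−kτ) = e^(−0.03415 × 28.9) = 0.3727
Before dose 2, 1 dose has been given (aged 1τ).
C_trough = C₀ × r = 5.531 × 0.3727 = 2.061 mg/L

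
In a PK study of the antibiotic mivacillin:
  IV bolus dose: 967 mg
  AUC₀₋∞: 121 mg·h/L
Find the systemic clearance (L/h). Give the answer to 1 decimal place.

8.0 L/h

CL = Dose / AUC = 967 / 121 = 7.992 L/h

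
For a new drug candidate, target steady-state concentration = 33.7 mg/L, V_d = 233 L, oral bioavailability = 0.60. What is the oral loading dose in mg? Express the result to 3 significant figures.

LD = Css × Vd / F = 33.7 × 233 / 0.60 = 13090 mg

13100 mg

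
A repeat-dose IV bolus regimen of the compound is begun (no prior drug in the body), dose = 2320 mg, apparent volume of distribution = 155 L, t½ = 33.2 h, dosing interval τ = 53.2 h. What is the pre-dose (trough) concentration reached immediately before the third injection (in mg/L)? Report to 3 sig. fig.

C₀ per dose = Dose / Vd = 2320 / 155 = 14.97 mg/L
k = ln2 / t½ = 0.693147 / 33.2 = 0.02088 h⁻¹
Fraction remaining after one interval: r = e^(−kτ) = e^(−0.02088 × 53.2) = 0.3293
Before dose 3, 2 doses have been given (aged 1τ, 2τ).
C_trough = C₀ × (r + r²) = 14.97 × (0.3293 + 0.1084) = 6.552 mg/L

6.55 mg/L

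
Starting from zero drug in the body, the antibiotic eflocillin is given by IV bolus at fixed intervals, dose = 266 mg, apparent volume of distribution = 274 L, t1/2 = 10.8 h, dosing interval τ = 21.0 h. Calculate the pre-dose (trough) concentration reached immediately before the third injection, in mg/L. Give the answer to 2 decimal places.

0.32 mg/L

C₀ per dose = Dose / Vd = 266 / 274 = 0.9708 mg/L
k = ln2 / t½ = 0.693147 / 10.8 = 0.06418 h⁻¹
Fraction remaining after one interval: r = e^(−kτ) = e^(−0.06418 × 21.0) = 0.2598
Before dose 3, 2 doses have been given (aged 1τ, 2τ).
C_trough = C₀ × (r + r²) = 0.9708 × (0.2598 + 0.06750) = 0.3177 mg/L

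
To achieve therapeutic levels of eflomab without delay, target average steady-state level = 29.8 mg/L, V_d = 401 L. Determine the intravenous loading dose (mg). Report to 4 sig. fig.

11950 mg

LD = Css × Vd = 29.8 × 401 = 11950 mg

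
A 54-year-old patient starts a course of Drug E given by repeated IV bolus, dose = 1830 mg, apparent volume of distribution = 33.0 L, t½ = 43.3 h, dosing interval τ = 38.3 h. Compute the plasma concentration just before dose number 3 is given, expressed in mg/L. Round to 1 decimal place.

46.3 mg/L

C₀ per dose = Dose / Vd = 1830 / 33.0 = 55.45 mg/L
k = ln2 / t½ = 0.693147 / 43.3 = 0.01601 h⁻¹
Fraction remaining after one interval: r = e^(−kτ) = e^(−0.01601 × 38.3) = 0.5416
Before dose 3, 2 doses have been given (aged 1τ, 2τ).
C_trough = C₀ × (r + r²) = 55.45 × (0.5416 + 0.2933) = 46.30 mg/L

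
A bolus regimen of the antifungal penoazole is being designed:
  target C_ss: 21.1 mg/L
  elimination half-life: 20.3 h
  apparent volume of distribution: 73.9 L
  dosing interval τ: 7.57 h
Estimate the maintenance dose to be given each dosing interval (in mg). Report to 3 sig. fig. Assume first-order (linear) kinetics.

403 mg

k = ln2 / t½ = 0.693147 / 20.3 = 0.03415 h⁻¹
CL = k × Vd = 0.03415 × 73.9 = 2.524 L/h
At steady state, Dose/τ = Css × CL.
Dose = Css × CL × τ = 21.1 × 2.524 × 7.57 = 403.2 mg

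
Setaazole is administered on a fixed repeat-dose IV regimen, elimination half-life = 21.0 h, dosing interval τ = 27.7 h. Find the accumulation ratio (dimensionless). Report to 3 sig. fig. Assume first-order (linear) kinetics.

1.67

k = ln2 / t½ = 0.693147 / 21.0 = 0.03301 h⁻¹
e^(−kτ) = e^(−0.03301 × 27.7) = 0.4008
Accumulation ratio R = 1 / (1 − e^(−kτ)) = 1 / (1 − 0.4008) = 1.669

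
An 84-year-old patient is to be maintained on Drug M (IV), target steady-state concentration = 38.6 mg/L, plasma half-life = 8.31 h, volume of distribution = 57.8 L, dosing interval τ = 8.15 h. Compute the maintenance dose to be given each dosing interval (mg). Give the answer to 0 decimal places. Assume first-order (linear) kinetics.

k = ln2 / t½ = 0.693147 / 8.31 = 0.08341 h⁻¹
CL = k × Vd = 0.08341 × 57.8 = 4.821 L/h
At steady state, Dose/τ = Css × CL.
Dose = Css × CL × τ = 38.6 × 4.821 × 8.15 = 1517 mg

1517 mg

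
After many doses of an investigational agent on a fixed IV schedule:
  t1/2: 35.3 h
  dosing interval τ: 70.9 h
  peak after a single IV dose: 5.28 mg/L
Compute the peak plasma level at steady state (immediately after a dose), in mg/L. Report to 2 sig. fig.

k = ln2 / t½ = 0.693147 / 35.3 = 0.01964 h⁻¹
e^(−kτ) = e^(−0.01964 × 70.9) = 0.2485
Accumulation ratio R = 1 / (1 − e^(−kτ)) = 1 / (1 − 0.2485) = 1.331
Steady-state peak = C₀ × R = 5.28 × 1.331 = 7.028 mg/L

7.0 mg/L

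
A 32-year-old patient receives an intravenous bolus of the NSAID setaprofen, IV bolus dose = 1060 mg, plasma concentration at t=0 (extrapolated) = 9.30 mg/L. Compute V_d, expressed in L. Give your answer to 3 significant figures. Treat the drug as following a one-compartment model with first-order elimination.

114 L

Vd = Dose / C₀ = 1060 / 9.30 = 114.0 L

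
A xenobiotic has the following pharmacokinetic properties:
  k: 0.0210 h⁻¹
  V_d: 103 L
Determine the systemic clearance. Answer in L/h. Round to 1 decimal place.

2.2 L/h

CL = k × Vd = 0.0210 × 103 = 2.163 L/h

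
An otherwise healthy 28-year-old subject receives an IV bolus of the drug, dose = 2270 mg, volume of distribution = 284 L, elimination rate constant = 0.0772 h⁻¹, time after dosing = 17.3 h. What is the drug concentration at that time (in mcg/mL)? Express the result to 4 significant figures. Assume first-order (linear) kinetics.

2.102 mcg/mL

C₀ = Dose / Vd = 2270 / 284 = 7.993 mg/L
C = C₀ · e^(−k·t) = 7.993 × e^(−0.07720 × 17.3)
  = 7.993 × 0.2630 = 2.102 mg/L
(2.102 mg/L = 2.102 mcg/mL)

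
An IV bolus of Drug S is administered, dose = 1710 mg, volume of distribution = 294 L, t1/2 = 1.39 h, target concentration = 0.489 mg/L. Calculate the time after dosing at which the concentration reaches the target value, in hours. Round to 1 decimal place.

5.0 h

C₀ = Dose / Vd = 1710 / 294 = 5.816 mg/L
k = ln2 / t½ = 0.693147 / 1.39 = 0.4987 h⁻¹
t = ln(C₀ / C) / k = ln(5.816 / 0.489) / 0.4987
  = ln(11.89) / 0.4987 = 2.476 / 0.4987 = 4.965 h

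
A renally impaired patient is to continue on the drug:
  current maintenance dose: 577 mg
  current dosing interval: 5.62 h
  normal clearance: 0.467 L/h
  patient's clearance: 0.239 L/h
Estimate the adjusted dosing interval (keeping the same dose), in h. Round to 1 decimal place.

11.0 h

To keep the same average steady-state level, dosing rate must scale with clearance.
CL ratio = 0.239 / 0.467 = 0.5118
New interval (same dose) = 5.62 / 0.5118 = 10.98 h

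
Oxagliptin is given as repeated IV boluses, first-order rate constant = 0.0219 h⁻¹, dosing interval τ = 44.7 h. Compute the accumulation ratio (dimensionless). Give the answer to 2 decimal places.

e^(−kτ) = e^(−0.02190 × 44.7) = 0.3757
Accumulation ratio R = 1 / (1 − e^(−kτ)) = 1 / (1 − 0.3757) = 1.602

1.60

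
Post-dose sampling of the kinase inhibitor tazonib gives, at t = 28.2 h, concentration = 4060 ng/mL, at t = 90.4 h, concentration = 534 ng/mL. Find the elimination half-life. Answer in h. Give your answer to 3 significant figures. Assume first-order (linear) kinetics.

k = ln(C₁/C₂) / (t₂ − t₁) = ln(4060/534) / (90.4 − 28.2)
  = 2.029 / 62.20 = 0.03262 h⁻¹
t½ = ln2 / k = 0.693147 / 0.03262 = 21.25 h

21.3 h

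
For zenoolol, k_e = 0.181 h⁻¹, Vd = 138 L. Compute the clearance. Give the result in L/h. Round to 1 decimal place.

25.0 L/h

CL = k × Vd = 0.181 × 138 = 24.98 L/h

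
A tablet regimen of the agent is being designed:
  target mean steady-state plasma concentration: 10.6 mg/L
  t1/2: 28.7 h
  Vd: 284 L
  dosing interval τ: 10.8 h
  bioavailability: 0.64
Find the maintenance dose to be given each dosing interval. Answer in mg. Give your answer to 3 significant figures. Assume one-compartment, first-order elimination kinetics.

k = ln2 / t½ = 0.693147 / 28.7 = 0.02415 h⁻¹
CL = k × Vd = 0.02415 × 284 = 6.859 L/h
At steady state, F × (Dose/τ) = Css × CL.
Dose = Css × CL × τ / F = 10.6 × 6.859 × 10.8 / 0.64 = 1227 mg

1230 mg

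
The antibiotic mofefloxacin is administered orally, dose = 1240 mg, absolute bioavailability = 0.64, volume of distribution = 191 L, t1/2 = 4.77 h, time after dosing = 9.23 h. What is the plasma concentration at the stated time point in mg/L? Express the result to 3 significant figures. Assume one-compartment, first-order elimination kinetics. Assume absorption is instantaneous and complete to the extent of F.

1.09 mg/L

Amount reaching circulation = F × Dose = 0.64 × 1240 = 793.6 mg
C₀ = F·Dose / Vd = 793.6 / 191 = 4.155 mg/L
k = ln2 / t½ = 0.693147 / 4.77 = 0.1453 h⁻¹
C = C₀ · e^(−k·t) = 4.155 × e^(−0.1453 × 9.23)
  = 4.155 × 0.2616 = 1.087 mg/L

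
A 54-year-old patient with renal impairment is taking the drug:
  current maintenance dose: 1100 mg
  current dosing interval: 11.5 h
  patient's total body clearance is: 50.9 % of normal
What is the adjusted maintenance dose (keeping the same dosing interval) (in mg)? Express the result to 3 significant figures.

To keep the same average steady-state level, dosing rate must scale with clearance.
CL ratio = 50.9 / 100 = 0.5090
New dose (same interval) = 1100 × 0.5090 = 559.9 mg

560 mg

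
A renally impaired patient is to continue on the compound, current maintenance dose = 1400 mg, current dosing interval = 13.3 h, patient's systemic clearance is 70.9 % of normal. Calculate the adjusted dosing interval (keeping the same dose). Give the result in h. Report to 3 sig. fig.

18.8 h

To keep the same average steady-state level, dosing rate must scale with clearance.
CL ratio = 70.9 / 100 = 0.7090
New interval (same dose) = 13.3 / 0.7090 = 18.76 h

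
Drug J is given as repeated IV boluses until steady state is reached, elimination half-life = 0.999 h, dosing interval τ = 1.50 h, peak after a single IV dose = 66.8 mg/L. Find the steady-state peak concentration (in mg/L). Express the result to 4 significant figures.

103.3 mg/L

k = ln2 / t½ = 0.693147 / 0.999 = 0.6938 h⁻¹
e^(−kτ) = e^(−0.6938 × 1.50) = 0.3532
Accumulation ratio R = 1 / (1 − e^(−kτ)) = 1 / (1 − 0.3532) = 1.546
Steady-state peak = C₀ × R = 66.8 × 1.546 = 103.3 mg/L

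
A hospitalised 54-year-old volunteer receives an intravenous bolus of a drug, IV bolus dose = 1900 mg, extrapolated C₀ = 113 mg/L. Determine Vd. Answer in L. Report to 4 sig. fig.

16.81 L

Vd = Dose / C₀ = 1900 / 113 = 16.81 L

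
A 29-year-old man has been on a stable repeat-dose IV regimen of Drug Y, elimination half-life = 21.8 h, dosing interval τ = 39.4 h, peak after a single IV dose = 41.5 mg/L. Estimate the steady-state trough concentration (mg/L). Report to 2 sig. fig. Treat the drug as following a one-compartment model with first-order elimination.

17 mg/L

k = ln2 / t½ = 0.693147 / 21.8 = 0.03180 h⁻¹
e^(−kτ) = e^(−0.03180 × 39.4) = 0.2857
Accumulation ratio R = 1 / (1 − e^(−kτ)) = 1 / (1 − 0.2857) = 1.400
Steady-state trough = C₀ × R × e^(−kτ) = 41.5 × 1.400 × 0.2857 = 16.60 mg/L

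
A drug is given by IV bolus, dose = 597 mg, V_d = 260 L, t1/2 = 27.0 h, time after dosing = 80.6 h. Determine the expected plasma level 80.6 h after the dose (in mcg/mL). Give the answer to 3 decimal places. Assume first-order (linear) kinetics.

C₀ = Dose / Vd = 597.0 / 260 = 2.296 mg/L
k = ln2 / t½ = 0.693147 / 27.0 = 0.02567 h⁻¹
C = C₀ · e^(−k·t) = 2.296 × e^(−0.02567 × 80.6)
  = 2.296 × 0.1263 = 0.2900 mg/L
(0.2900 mg/L = 0.2900 mcg/mL)

0.290 mcg/mL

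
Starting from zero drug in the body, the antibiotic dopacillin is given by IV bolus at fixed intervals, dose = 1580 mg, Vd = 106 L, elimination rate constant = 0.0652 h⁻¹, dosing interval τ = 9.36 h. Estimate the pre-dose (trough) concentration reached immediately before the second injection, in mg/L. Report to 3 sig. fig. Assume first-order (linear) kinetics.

8.10 mg/L

C₀ per dose = Dose / Vd = 1580 / 106 = 14.91 mg/L
Fraction remaining after one interval: r = e^(−kτ) = e^(−0.06520 × 9.36) = 0.5432
Before dose 2, 1 dose has been given (aged 1τ).
C_trough = C₀ × r = 14.91 × 0.5432 = 8.099 mg/L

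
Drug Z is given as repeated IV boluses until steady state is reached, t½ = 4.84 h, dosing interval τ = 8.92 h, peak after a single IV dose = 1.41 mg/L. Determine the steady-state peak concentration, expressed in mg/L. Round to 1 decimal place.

2.0 mg/L

k = ln2 / t½ = 0.693147 / 4.84 = 0.1432 h⁻¹
e^(−kτ) = e^(−0.1432 × 8.92) = 0.2788
Accumulation ratio R = 1 / (1 − e^(−kτ)) = 1 / (1 − 0.2788) = 1.387
Steady-state peak = C₀ × R = 1.41 × 1.387 = 1.956 mg/L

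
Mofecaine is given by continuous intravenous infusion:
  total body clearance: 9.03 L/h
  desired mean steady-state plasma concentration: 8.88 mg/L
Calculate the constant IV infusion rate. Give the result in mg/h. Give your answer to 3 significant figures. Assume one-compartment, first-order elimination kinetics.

80.2 mg/h

At steady state, infusion rate R₀ = Css × CL = 8.88 × 9.030 = 80.19 mg/h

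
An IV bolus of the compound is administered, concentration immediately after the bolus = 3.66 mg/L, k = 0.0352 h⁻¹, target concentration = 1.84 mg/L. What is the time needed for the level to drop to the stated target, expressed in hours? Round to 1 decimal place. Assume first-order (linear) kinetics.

t = ln(C₀ / C) / k = ln(3.660 / 1.84) / 0.03520
  = ln(1.989) / 0.03520 = 0.6876 / 0.03520 = 19.53 h

19.5 h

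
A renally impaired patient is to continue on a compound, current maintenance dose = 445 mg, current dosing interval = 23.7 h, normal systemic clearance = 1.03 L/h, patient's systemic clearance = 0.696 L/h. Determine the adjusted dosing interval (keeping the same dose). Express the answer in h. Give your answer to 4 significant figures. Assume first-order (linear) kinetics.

35.07 h

To keep the same average steady-state level, dosing rate must scale with clearance.
CL ratio = 0.696 / 1.03 = 0.6757
New interval (same dose) = 23.7 / 0.6757 = 35.07 h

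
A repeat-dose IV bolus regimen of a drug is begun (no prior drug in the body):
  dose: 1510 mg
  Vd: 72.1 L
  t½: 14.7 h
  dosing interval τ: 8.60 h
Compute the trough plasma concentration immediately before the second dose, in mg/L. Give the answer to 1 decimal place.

C₀ per dose = Dose / Vd = 1510 / 72.1 = 20.94 mg/L
k = ln2 / t½ = 0.693147 / 14.7 = 0.04715 h⁻¹
Fraction remaining after one interval: r = e^(−kτ) = e^(−0.04715 × 8.60) = 0.6667
Before dose 2, 1 dose has been given (aged 1τ).
C_trough = C₀ × r = 20.94 × 0.6667 = 13.96 mg/L

14.0 mg/L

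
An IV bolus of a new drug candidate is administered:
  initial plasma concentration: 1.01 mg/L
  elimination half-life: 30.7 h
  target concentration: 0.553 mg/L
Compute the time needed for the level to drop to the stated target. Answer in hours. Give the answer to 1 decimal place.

26.7 h

k = ln2 / t½ = 0.693147 / 30.7 = 0.02258 h⁻¹
t = ln(C₀ / C) / k = ln(1.010 / 0.553) / 0.02258
  = ln(1.826) / 0.02258 = 0.6021 / 0.02258 = 26.67 h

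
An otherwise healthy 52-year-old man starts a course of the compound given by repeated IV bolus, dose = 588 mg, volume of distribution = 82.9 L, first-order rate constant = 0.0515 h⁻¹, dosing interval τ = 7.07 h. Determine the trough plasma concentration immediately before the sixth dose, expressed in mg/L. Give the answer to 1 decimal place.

13.5 mg/L

C₀ per dose = Dose / Vd = 588 / 82.9 = 7.093 mg/L
Fraction remaining after one interval: r = e^(−kτ) = e^(−0.05150 × 7.07) = 0.6948
Before dose 6, 5 doses have been given (aged 1τ, 2τ, 3τ, 4τ, 5τ).
C_trough = C₀ × (r + r² + … + r^5) = C₀ × r(1−r^5)/(1−r)
        = 7.093 × 0.6948 × (1 − 0.1619) / (1 − 0.6948) = 13.53 mg/L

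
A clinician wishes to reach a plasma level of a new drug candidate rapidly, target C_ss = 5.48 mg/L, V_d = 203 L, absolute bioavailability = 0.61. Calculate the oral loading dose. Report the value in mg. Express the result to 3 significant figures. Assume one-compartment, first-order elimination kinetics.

1820 mg

LD = Css × Vd / F = 5.48 × 203 / 0.61 = 1824 mg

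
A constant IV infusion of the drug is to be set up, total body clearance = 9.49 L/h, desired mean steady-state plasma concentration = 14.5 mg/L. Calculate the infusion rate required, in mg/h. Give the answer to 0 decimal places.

At steady state, infusion rate R₀ = Css × CL = 14.5 × 9.490 = 137.6 mg/h

138 mg/h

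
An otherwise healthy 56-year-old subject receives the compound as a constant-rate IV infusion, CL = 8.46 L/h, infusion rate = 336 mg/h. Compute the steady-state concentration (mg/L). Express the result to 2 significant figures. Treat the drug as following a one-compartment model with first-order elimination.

At steady state Css = R₀ / CL = 336 / 8.460 = 39.72 mg/L

40 mg/L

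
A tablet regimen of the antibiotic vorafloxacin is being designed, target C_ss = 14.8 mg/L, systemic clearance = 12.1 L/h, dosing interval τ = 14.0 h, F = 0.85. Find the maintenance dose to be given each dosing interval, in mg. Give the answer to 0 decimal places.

At steady state, F × (Dose/τ) = Css × CL.
Dose = Css × CL × τ / F = 14.8 × 12.10 × 14.0 / 0.85 = 2950 mg

2950 mg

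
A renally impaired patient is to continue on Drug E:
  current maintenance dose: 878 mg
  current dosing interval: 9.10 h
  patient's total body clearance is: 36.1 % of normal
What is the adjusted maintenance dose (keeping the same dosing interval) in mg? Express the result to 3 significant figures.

317 mg

To keep the same average steady-state level, dosing rate must scale with clearance.
CL ratio = 36.1 / 100 = 0.3610
New dose (same interval) = 878 × 0.3610 = 317.0 mg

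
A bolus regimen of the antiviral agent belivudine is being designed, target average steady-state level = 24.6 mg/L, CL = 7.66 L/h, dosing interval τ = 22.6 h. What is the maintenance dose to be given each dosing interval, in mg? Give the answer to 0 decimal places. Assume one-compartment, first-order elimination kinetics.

4259 mg

At steady state, Dose/τ = Css × CL.
Dose = Css × CL × τ = 24.6 × 7.660 × 22.6 = 4259 mg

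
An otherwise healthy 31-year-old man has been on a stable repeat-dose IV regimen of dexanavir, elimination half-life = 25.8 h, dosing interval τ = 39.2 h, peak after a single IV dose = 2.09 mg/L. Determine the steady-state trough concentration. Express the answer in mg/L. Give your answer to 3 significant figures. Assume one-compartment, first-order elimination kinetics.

k = ln2 / t½ = 0.693147 / 25.8 = 0.02687 h⁻¹
e^(−kτ) = e^(−0.02687 × 39.2) = 0.3488
Accumulation ratio R = 1 / (1 − e^(−kτ)) = 1 / (1 − 0.3488) = 1.536
Steady-state trough = C₀ × R × e^(−kτ) = 2.09 × 1.536 × 0.3488 = 1.120 mg/L

1.12 mg/L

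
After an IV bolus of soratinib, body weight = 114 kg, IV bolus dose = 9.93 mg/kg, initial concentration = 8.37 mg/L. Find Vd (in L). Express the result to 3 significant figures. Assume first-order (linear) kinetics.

Dose = 9.93 × 114 = 1132 mg
Vd = Dose / C₀ = 1132 / 8.37 = 135.2 L

135 L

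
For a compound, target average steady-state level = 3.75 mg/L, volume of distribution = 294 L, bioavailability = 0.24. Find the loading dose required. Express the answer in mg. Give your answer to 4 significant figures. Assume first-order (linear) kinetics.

LD = Css × Vd / F = 3.75 × 294 / 0.24 = 4594 mg

4594 mg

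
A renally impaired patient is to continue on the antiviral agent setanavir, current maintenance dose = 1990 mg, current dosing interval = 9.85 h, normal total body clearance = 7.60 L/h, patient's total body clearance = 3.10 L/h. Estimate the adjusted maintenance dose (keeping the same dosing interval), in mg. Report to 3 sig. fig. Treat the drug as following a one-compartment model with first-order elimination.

To keep the same average steady-state level, dosing rate must scale with clearance.
CL ratio = 3.10 / 7.60 = 0.4079
New dose (same interval) = 1990 × 0.4079 = 811.7 mg

812 mg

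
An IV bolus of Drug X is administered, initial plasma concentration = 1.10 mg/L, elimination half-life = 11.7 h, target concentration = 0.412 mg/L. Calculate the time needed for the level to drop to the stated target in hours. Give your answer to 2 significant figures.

17 h

k = ln2 / t½ = 0.693147 / 11.7 = 0.05924 h⁻¹
t = ln(C₀ / C) / k = ln(1.100 / 0.412) / 0.05924
  = ln(2.670) / 0.05924 = 0.9821 / 0.05924 = 16.58 h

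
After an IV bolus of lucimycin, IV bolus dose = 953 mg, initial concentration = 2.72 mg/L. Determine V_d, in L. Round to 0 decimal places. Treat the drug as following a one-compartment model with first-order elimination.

350 L

Vd = Dose / C₀ = 953.0 / 2.72 = 350.4 L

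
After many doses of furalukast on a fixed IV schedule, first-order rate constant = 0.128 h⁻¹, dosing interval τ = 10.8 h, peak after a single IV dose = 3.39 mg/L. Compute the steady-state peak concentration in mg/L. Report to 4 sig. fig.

4.526 mg/L

e^(−kτ) = e^(−0.1280 × 10.8) = 0.2510
Accumulation ratio R = 1 / (1 − e^(−kτ)) = 1 / (1 − 0.2510) = 1.335
Steady-state peak = C₀ × R = 3.39 × 1.335 = 4.526 mg/L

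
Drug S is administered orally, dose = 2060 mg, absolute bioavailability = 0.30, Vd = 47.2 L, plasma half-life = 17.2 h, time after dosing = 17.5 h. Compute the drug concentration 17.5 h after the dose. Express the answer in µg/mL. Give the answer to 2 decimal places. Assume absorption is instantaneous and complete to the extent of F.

6.47 µg/mL

Amount reaching circulation = F × Dose = 0.30 × 2060 = 618.0 mg
C₀ = F·Dose / Vd = 618.0 / 47.2 = 13.09 mg/L
k = ln2 / t½ = 0.693147 / 17.2 = 0.04030 h⁻¹
C = C₀ · e^(−k·t) = 13.09 × e^(−0.04030 × 17.5)
  = 13.09 × 0.4940 = 6.466 mg/L
(6.466 mg/L = 6.466 µg/mL)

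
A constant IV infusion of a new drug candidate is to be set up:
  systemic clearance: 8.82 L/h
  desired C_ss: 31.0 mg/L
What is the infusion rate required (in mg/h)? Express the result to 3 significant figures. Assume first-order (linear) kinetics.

At steady state, infusion rate R₀ = Css × CL = 31.0 × 8.820 = 273.4 mg/h

273 mg/h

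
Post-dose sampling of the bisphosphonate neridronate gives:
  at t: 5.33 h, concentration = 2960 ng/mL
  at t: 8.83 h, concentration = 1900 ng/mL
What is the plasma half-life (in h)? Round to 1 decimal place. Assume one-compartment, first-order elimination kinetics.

5.5 h

k = ln(C₁/C₂) / (t₂ − t₁) = ln(2960/1900) / (8.83 − 5.33)
  = 0.4433 / 3.500 = 0.1267 h⁻¹
t½ = ln2 / k = 0.693147 / 0.1267 = 5.471 h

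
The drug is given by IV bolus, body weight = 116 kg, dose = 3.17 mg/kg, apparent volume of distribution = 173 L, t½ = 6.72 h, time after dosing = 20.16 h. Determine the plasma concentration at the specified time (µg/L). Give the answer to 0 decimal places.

Total dose = 3.17 × 116 = 367.7 mg
C₀ = Dose / Vd = 367.7 / 173 = 2.125 mg/L
k = ln2 / t½ = 0.693147 / 6.72 = 0.1031 h⁻¹
t / t½ = 20.16 / 6.72 = 3 half-lives
C = C₀ × (1/2)^3 = 2.125 × 0.1250 = 0.2656 mg/L
Convert: 0.2656 mg/L × 1000 = 265.6 µg/L

266 µg/L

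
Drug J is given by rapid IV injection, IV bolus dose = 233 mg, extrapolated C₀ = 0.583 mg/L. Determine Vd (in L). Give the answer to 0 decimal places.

Vd = Dose / C₀ = 233.0 / 0.583 = 399.7 L

400 L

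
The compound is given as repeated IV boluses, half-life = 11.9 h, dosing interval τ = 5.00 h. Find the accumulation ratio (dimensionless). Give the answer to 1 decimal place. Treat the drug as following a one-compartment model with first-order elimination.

4.0

k = ln2 / t½ = 0.693147 / 11.9 = 0.05825 h⁻¹
e^(−kτ) = e^(−0.05825 × 5.00) = 0.7473
Accumulation ratio R = 1 / (1 − e^(−kτ)) = 1 / (1 − 0.7473) = 3.957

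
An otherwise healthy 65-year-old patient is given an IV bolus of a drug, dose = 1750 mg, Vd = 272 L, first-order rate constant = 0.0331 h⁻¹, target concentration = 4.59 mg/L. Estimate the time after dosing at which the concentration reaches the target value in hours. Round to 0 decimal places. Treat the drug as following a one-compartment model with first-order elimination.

10 h

C₀ = Dose / Vd = 1750 / 272 = 6.434 mg/L
t = ln(C₀ / C) / k = ln(6.434 / 4.59) / 0.03310
  = ln(1.402) / 0.03310 = 0.3379 / 0.03310 = 10.21 h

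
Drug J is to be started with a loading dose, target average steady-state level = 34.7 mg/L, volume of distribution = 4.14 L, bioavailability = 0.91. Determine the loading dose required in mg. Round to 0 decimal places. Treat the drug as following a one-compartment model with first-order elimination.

LD = Css × Vd / F = 34.7 × 4.14 / 0.91 = 157.9 mg

158 mg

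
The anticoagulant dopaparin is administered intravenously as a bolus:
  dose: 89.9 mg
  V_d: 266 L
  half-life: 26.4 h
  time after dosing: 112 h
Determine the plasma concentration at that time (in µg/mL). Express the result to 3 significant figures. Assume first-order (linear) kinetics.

C₀ = Dose / Vd = 89.90 / 266 = 0.3380 mg/L
k = ln2 / t½ = 0.693147 / 26.4 = 0.02626 h⁻¹
C = C₀ · e^(−k·t) = 0.3380 × e^(−0.02626 × 112)
  = 0.3380 × 0.05281 = 0.01785 mg/L
(0.01785 mg/L = 0.01785 µg/mL)

0.0179 µg/mL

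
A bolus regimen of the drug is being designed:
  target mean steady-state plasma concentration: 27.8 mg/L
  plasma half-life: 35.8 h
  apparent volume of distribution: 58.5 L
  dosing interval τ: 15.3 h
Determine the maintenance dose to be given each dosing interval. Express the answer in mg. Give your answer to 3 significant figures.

482 mg

k = ln2 / t½ = 0.693147 / 35.8 = 0.01936 h⁻¹
CL = k × Vd = 0.01936 × 58.5 = 1.133 L/h
At steady state, Dose/τ = Css × CL.
Dose = Css × CL × τ = 27.8 × 1.133 × 15.3 = 481.9 mg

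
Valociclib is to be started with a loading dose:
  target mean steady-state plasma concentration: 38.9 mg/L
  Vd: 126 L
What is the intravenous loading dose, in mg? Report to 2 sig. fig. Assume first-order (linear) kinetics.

LD = Css × Vd = 38.9 × 126 = 4901 mg

4900 mg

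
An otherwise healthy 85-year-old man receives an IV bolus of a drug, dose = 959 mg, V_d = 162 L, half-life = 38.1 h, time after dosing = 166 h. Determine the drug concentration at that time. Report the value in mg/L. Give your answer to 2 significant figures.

0.29 mg/L

C₀ = Dose / Vd = 959.0 / 162 = 5.920 mg/L
k = ln2 / t½ = 0.693147 / 38.1 = 0.01819 h⁻¹
C = C₀ · e^(−k·t) = 5.920 × e^(−0.01819 × 166)
  = 5.920 × 0.04882 = 0.2890 mg/L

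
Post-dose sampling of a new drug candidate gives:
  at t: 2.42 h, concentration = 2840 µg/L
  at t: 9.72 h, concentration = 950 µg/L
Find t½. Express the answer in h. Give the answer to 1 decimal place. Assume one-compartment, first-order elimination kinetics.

k = ln(C₁/C₂) / (t₂ − t₁) = ln(2840/950) / (9.72 − 2.42)
  = 1.095 / 7.300 = 0.1500 h⁻¹
t½ = ln2 / k = 0.693147 / 0.1500 = 4.621 h

4.6 h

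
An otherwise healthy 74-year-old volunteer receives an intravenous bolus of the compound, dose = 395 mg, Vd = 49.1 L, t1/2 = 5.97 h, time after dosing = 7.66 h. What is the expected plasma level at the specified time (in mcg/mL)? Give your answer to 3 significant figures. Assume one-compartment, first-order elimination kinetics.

C₀ = Dose / Vd = 395.0 / 49.1 = 8.045 mg/L
k = ln2 / t½ = 0.693147 / 5.97 = 0.1161 h⁻¹
C = C₀ · e^(−k·t) = 8.045 × e^(−0.1161 × 7.66)
  = 8.045 × 0.4109 = 3.306 mg/L
(3.306 mg/L = 3.306 mcg/mL)

3.31 mcg/mL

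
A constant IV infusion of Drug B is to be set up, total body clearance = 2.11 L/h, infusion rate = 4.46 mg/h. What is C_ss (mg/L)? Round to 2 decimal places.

At steady state Css = R₀ / CL = 4.46 / 2.110 = 2.114 mg/L

2.11 mg/L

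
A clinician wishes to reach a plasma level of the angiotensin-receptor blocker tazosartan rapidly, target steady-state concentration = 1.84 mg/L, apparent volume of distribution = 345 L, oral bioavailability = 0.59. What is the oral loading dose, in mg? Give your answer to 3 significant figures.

1080 mg

LD = Css × Vd / F = 1.84 × 345 / 0.59 = 1076 mg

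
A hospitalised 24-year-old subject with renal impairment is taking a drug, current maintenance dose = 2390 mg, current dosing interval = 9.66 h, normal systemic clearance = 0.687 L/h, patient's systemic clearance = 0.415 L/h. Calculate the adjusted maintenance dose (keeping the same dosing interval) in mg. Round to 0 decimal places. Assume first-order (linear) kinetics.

To keep the same average steady-state level, dosing rate must scale with clearance.
CL ratio = 0.415 / 0.687 = 0.6041
New dose (same interval) = 2390 × 0.6041 = 1444 mg

1444 mg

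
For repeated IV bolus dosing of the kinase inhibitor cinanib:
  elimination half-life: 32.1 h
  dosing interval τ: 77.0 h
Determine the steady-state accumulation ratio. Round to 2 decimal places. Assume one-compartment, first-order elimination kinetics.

k = ln2 / t½ = 0.693147 / 32.1 = 0.02159 h⁻¹
e^(−kτ) = e^(−0.02159 × 77.0) = 0.1897
Accumulation ratio R = 1 / (1 − e^(−kτ)) = 1 / (1 − 0.1897) = 1.234

1.23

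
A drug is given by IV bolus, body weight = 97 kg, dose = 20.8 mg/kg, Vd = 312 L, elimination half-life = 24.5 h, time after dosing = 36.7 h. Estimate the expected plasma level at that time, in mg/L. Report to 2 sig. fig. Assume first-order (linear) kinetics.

Total dose = 20.8 × 97 = 2018 mg
C₀ = Dose / Vd = 2018 / 312 = 6.468 mg/L
k = ln2 / t½ = 0.693147 / 24.5 = 0.02829 h⁻¹
C = C₀ · e^(−k·t) = 6.468 × e^(−0.02829 × 36.7)
  = 6.468 × 0.3541 = 2.290 mg/L

2.3 mg/L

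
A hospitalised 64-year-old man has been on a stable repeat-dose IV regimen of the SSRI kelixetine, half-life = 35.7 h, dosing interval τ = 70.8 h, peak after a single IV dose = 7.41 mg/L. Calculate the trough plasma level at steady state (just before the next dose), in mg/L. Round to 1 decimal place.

2.5 mg/L

k = ln2 / t½ = 0.693147 / 35.7 = 0.01942 h⁻¹
e^(−kτ) = e^(−0.01942 × 70.8) = 0.2529
Accumulation ratio R = 1 / (1 − e^(−kτ)) = 1 / (1 − 0.2529) = 1.339
Steady-state trough = C₀ × R × e^(−kτ) = 7.41 × 1.339 × 0.2529 = 2.509 mg/L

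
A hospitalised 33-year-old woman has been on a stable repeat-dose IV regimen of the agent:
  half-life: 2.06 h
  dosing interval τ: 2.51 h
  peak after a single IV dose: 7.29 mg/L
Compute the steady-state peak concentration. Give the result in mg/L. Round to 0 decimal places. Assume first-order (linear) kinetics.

k = ln2 / t½ = 0.693147 / 2.06 = 0.3365 h⁻¹
e^(−kτ) = e^(−0.3365 × 2.51) = 0.4297
Accumulation ratio R = 1 / (1 − e^(−kτ)) = 1 / (1 − 0.4297) = 1.753
Steady-state peak = C₀ × R = 7.29 × 1.753 = 12.78 mg/L

13 mg/L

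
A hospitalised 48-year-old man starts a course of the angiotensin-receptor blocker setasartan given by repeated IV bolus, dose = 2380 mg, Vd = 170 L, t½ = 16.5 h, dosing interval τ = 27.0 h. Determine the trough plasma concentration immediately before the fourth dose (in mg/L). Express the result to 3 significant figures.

6.42 mg/L

C₀ per dose = Dose / Vd = 2380 / 170 = 14.00 mg/L
k = ln2 / t½ = 0.693147 / 16.5 = 0.04201 h⁻¹
Fraction remaining after one interval: r = e^(−kτ) = e^(−0.04201 × 27.0) = 0.3217
Before dose 4, 3 doses have been given (aged 1τ, 2τ, 3τ).
C_trough = C₀ × (r + r² + … + r^3) = C₀ × r(1−r^3)/(1−r)
        = 14.00 × 0.3217 × (1 − 0.03329) / (1 − 0.3217) = 6.419 mg/L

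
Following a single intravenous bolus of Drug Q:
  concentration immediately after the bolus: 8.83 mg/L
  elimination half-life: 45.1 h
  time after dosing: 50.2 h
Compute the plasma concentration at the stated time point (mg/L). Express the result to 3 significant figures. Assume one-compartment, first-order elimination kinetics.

4.08 mg/L

k = ln2 / t½ = 0.693147 / 45.1 = 0.01537 h⁻¹
C = C₀ · e^(−k·t) = 8.830 × e^(−0.01537 × 50.2)
  = 8.830 × 0.4623 = 4.082 mg/L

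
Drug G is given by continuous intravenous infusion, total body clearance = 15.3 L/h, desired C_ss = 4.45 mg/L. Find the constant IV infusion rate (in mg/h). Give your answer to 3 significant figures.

At steady state, infusion rate R₀ = Css × CL = 4.45 × 15.30 = 68.09 mg/h

68.1 mg/h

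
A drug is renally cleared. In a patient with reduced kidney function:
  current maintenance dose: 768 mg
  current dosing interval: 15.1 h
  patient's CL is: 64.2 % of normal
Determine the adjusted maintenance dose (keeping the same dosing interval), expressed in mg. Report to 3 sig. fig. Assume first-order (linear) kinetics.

493 mg

To keep the same average steady-state level, dosing rate must scale with clearance.
CL ratio = 64.2 / 100 = 0.6420
New dose (same interval) = 768 × 0.6420 = 493.1 mg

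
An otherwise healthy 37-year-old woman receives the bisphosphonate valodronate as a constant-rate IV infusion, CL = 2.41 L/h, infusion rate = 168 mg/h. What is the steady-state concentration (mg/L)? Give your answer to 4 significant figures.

69.71 mg/L

At steady state Css = R₀ / CL = 168 / 2.410 = 69.71 mg/L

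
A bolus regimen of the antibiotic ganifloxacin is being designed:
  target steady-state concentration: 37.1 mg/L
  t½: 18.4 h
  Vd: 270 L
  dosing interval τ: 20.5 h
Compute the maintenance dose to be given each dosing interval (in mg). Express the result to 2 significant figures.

7700 mg

k = ln2 / t½ = 0.693147 / 18.4 = 0.03767 h⁻¹
CL = k × Vd = 0.03767 × 270 = 10.17 L/h
At steady state, Dose/τ = Css × CL.
Dose = Css × CL × τ = 37.1 × 10.17 × 20.5 = 7735 mg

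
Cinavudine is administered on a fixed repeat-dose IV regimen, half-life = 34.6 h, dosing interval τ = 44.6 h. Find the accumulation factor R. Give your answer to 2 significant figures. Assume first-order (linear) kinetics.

1.7

k = ln2 / t½ = 0.693147 / 34.6 = 0.02003 h⁻¹
e^(−kτ) = e^(−0.02003 × 44.6) = 0.4093
Accumulation ratio R = 1 / (1 − e^(−kτ)) = 1 / (1 − 0.4093) = 1.693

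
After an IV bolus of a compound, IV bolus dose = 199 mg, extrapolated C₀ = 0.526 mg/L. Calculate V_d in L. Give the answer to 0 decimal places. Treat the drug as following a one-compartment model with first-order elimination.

378 L

Vd = Dose / C₀ = 199.0 / 0.526 = 378.3 L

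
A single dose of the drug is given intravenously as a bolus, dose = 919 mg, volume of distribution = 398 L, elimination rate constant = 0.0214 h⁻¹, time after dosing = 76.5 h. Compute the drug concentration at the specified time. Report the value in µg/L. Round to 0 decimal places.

449 µg/L

C₀ = Dose / Vd = 919.0 / 398 = 2.309 mg/L
C = C₀ · e^(−k·t) = 2.309 × e^(−0.02140 × 76.5)
  = 2.309 × 0.1945 = 0.4491 mg/L
Convert: 0.4491 mg/L × 1000 = 449.1 µg/L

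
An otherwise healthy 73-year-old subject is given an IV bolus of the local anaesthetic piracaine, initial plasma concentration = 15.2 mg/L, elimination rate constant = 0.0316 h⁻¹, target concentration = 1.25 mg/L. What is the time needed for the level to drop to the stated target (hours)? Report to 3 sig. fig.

79.1 h

t = ln(C₀ / C) / k = ln(15.20 / 1.25) / 0.03160
  = ln(12.16) / 0.03160 = 2.498 / 0.03160 = 79.05 h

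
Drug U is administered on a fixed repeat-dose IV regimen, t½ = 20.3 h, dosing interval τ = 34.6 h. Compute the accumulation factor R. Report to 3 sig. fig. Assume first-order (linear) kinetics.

k = ln2 / t½ = 0.693147 / 20.3 = 0.03415 h⁻¹
e^(−kτ) = e^(−0.03415 × 34.6) = 0.3068
Accumulation ratio R = 1 / (1 − e^(−kτ)) = 1 / (1 − 0.3068) = 1.443

1.44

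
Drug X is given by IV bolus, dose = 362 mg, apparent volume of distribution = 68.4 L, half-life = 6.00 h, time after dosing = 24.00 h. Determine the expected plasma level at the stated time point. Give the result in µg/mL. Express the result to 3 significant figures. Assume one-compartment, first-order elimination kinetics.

C₀ = Dose / Vd = 362.0 / 68.4 = 5.292 mg/L
k = ln2 / t½ = 0.693147 / 6.00 = 0.1155 h⁻¹
t / t½ = 24.00 / 6.00 = 4 half-lives
C = C₀ × (1/2)^4 = 5.292 × 0.06250 = 0.3308 mg/L
(0.3308 mg/L = 0.3308 µg/mL)

0.331 µg/mL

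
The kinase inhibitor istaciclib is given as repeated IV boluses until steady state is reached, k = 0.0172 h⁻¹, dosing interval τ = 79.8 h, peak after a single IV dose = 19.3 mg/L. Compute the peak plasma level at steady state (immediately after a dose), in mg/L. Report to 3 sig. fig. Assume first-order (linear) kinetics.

25.9 mg/L

e^(−kτ) = e^(−0.01720 × 79.8) = 0.2535
Accumulation ratio R = 1 / (1 − e^(−kτ)) = 1 / (1 − 0.2535) = 1.340
Steady-state peak = C₀ × R = 19.3 × 1.340 = 25.86 mg/L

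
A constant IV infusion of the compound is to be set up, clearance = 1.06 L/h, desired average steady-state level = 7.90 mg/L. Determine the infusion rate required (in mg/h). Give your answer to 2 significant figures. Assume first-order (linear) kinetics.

8.4 mg/h

At steady state, infusion rate R₀ = Css × CL = 7.90 × 1.060 = 8.374 mg/h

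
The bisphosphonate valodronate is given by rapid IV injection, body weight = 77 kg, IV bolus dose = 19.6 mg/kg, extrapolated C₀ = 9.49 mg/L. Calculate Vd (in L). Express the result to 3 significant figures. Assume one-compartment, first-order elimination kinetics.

Dose = 19.6 × 77 = 1509 mg
Vd = Dose / C₀ = 1509 / 9.49 = 159.0 L

159 L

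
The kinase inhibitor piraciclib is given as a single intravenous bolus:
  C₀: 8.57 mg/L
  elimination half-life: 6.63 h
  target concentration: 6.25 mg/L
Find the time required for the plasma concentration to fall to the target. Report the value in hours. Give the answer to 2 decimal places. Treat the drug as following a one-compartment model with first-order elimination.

3.02 h

k = ln2 / t½ = 0.693147 / 6.63 = 0.1045 h⁻¹
t = ln(C₀ / C) / k = ln(8.570 / 6.25) / 0.1045
  = ln(1.371) / 0.1045 = 0.3155 / 0.1045 = 3.019 h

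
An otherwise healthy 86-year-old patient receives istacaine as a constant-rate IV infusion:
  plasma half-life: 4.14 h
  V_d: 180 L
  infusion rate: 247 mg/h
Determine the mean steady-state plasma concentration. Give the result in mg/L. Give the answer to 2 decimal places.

8.20 mg/L

k = ln2 / t½ = 0.693147 / 4.14 = 0.1674 h⁻¹
CL = k × Vd = 0.1674 × 180 = 30.13 L/h
At steady state Css = R₀ / CL = 247 / 30.13 = 8.198 mg/L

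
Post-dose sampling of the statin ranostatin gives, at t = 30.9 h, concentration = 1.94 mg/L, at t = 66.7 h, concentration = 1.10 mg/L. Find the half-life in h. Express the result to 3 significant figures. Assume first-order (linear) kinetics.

43.7 h

k = ln(C₁/C₂) / (t₂ − t₁) = ln(1.94/1.10) / (66.7 − 30.9)
  = 0.5674 / 35.80 = 0.01585 h⁻¹
t½ = ln2 / k = 0.693147 / 0.01585 = 43.73 h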